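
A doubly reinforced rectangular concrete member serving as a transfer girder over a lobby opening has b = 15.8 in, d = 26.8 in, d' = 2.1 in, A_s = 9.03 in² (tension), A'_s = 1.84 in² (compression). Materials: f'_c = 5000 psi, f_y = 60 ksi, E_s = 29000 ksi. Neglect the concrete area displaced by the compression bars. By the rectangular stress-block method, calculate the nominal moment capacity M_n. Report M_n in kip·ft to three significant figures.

M_n ≈ 1080 kip·ft

Assume both steels yield.
a = (A_s − A'_s) f_y/(0.85 f'_c b) = (9.03 − 1.84) × 60/(0.85 × 5 × 15.8) = 6.424 in.
c = a/β₁ = 6.424/0.8 = 8.030 in; ε'_s = 0.003(c − d')/c = 0.0022 ≥ ε_y = 0.0021, so the compression steel yields.
M_n = (A_s − A'_s) f_y (d − a/2) + A'_s f_y (d − d') = 431.4 × (26.8 − 3.212) + 110.4 × (26.8 − 2.1) = 10175.9 + 2726.9 = 12902.8 kip·in = 12902.8/12 = 1075.23 kip·ft.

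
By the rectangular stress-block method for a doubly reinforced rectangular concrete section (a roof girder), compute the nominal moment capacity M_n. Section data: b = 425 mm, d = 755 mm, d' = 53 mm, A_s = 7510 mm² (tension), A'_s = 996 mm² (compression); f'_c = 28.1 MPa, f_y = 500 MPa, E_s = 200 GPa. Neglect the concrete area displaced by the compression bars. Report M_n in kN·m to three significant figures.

Assume both tension and compression steel yield.
Net tension couple steel: A_s − A'_s = 6514 mm².
a = (A_s − A'_s) f_y / (0.85 f'_c b) = 3257000/(0.85 × 28.1 × 425) = 320.85 mm.
c = a/β₁ = 320.85/0.849 = 377.92 mm; ε'_s = 0.003(c − d')/c = 0.0026 ≥ f_y/E_s = 0.0025, so compression steel does yield.
M_n = (A_s − A'_s) f_y (d − a/2) + A'_s f_y (d − d') = [3257000 × (755 − 160.425) + 498000 × (755 − 53)] × 10⁻⁶ = 1936.53 + 349.60 = 2286.13 kN·m.

M_n ≈ 2290 kN·m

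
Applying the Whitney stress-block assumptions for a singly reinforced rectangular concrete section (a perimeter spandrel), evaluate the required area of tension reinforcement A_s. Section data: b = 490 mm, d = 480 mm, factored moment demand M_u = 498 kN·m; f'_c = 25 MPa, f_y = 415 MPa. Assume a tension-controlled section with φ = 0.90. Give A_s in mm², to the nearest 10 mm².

M_n = M_u/φ = 498/0.90 = 553.333 kN·m.
With M_n = 0.85 f'_c a b (d − a/2), solve the quadratic for a:
a = d − √(d² − 2M_n/(0.85 f'_c b)) = 480 − √(480² − 2 × 553.333×10⁶/(0.85 × 25 × 490)) = 127.70 mm.
A_s = 0.85 f'_c a b / f_y = 0.85 × 25 × 127.70 × 490 / 415 = 3204.0 mm².

A_s ≈ 3200 mm²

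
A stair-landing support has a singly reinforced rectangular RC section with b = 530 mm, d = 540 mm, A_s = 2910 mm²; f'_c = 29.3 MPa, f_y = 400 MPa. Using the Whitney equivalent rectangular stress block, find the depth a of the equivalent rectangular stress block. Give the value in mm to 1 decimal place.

T = A_s f_y = 2910 × 400 = 1164000 N = 1164 kN.
Setting C = 0.85 f'_c a b equal to T: a = 1164000/(0.85 × 29.3 × 530) = 88.2 mm.

a ≈ 88.2 mm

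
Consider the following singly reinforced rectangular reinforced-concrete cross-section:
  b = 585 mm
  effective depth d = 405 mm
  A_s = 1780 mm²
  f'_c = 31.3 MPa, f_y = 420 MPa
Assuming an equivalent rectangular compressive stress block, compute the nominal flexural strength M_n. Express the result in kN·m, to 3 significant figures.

M_n ≈ 285 kN·m

T = A_s f_y = 1780 × 420 = 747600 N = 747.6 kN.
From C = T: a = T/(0.85 f'_c b) = 747600/(0.85 × 31.3 × 585) = 48.03 mm.
M_n = T(d − a/2) = 747.6 kN × (405 − 24.015) mm = 284.82 kN·m.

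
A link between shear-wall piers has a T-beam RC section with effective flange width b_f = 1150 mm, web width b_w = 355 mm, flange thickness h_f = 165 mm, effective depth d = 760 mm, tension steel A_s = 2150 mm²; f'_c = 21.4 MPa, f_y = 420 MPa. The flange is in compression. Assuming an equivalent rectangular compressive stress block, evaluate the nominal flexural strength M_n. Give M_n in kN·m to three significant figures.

Tension: T = A_s f_y = 2150 × 420 = 903000 N.
Try a within the flange: a = T/(0.85 f'_c b_f) = 903000/(0.85 × 21.4 × 1150) = 43.17 mm.
Since a = 43.17 ≤ h_f = 165 mm, the stress block lies entirely in the flange; analyse as a rectangular beam of width b_f.
M_n = T(d − a/2) = 903000 × (760 − 21.585) = 666.79 × 10⁶ N·mm.
M_n = 666.79 kN·m.

M_n ≈ 667 kN·m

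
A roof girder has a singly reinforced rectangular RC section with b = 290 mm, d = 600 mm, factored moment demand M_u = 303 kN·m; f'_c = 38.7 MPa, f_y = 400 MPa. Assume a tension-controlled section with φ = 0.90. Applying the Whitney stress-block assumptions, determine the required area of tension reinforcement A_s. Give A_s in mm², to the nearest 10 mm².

M_n = M_u/φ = 303/0.90 = 336.667 kN·m.
With M_n = 0.85 f'_c a b (d − a/2), solve the quadratic for a:
a = d − √(d² − 2M_n/(0.85 f'_c b)) = 600 − √(600² − 2 × 336.667×10⁶/(0.85 × 38.7 × 290)) = 62.03 mm.
A_s = 0.85 f'_c a b / f_y = 0.85 × 38.7 × 62.03 × 290 / 400 = 1479.3 mm².

A_s ≈ 1480 mm²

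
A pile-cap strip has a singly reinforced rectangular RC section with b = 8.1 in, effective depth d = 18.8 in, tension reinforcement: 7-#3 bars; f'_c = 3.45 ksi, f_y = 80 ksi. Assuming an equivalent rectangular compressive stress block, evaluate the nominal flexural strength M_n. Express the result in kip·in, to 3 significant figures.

M_n ≈ 1080 kip·in

A_s = 7 × 0.11 = 0.77 in².
T = A_s f_y = 0.77 × 80 = 61.6 kips.
a = T/(0.85 f'_c b) = 61.6/(0.85 × 3.45 × 8.1) = 2.593 in.
M_n = T(d − a/2) = 61.6 × (18.8 − 1.2965) = 1078.2 kip·in.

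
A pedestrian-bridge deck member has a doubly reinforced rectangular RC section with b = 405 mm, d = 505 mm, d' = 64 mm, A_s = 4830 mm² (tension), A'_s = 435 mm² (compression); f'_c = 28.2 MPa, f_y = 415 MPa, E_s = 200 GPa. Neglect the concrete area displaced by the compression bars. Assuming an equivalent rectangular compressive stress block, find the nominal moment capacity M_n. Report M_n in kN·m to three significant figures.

Assume both tension and compression steel yield.
Net tension couple steel: A_s − A'_s = 4395 mm².
a = (A_s − A'_s) f_y / (0.85 f'_c b) = 1823925/(0.85 × 28.2 × 405) = 187.88 mm.
c = a/β₁ = 187.88/0.849 = 221.30 mm; ε'_s = 0.003(c − d')/c = 0.0021 ≥ f_y/E_s = 0.0021, so compression steel does yield.
M_n = (A_s − A'_s) f_y (d − a/2) + A'_s f_y (d − d') = [1823925 × (505 − 93.94) + 180525 × (505 − 64)] × 10⁻⁶ = 749.74 + 79.61 = 829.35 kN·m.

M_n ≈ 829 kN·m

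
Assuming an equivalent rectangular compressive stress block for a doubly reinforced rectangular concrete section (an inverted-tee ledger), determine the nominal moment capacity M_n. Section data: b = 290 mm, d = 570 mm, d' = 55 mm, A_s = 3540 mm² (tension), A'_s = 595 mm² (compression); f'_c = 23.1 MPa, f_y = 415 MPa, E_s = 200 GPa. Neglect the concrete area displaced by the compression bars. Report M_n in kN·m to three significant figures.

Assume both tension and compression steel yield.
Net tension couple steel: A_s − A'_s = 2945 mm².
a = (A_s − A'_s) f_y / (0.85 f'_c b) = 1222175/(0.85 × 23.1 × 290) = 214.64 mm.
c = a/β₁ = 214.64/0.85 = 252.52 mm; ε'_s = 0.003(c − d')/c = 0.0023 ≥ f_y/E_s = 0.0021, so compression steel does yield.
M_n = (A_s − A'_s) f_y (d − a/2) + A'_s f_y (d − d') = [1222175 × (570 − 107.32) + 246925 × (570 − 55)] × 10⁻⁶ = 565.48 + 127.17 = 692.65 kN·m.

M_n ≈ 693 kN·m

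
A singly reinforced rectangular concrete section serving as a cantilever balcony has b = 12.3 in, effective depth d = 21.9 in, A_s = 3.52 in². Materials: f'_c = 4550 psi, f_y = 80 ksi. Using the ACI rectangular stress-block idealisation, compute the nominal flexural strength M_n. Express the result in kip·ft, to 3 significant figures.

M_n ≈ 444 kip·ft

T = A_s f_y = 3.52 × 80 = 281.6 kips.
a = T/(0.85 f'_c b) = 281.6/(0.85 × 4.55 × 12.3) = 5.920 in.
M_n = T(d − a/2) = 281.6 × (21.9 − 2.96) = 5333.5 kip·in = 5333.5/12 = 444.46 kip·ft.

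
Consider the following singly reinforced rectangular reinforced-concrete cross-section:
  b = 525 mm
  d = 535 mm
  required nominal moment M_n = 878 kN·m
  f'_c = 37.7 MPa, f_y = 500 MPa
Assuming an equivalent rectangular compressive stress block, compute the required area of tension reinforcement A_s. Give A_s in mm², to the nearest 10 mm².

A_s ≈ 3650 mm²

With M_n = 0.85 f'_c a b (d − a/2), solve the quadratic for a:
a = d − √(d² − 2M_n/(0.85 f'_c b)) = 535 − √(535² − 2 × 878×10⁶/(0.85 × 37.7 × 525)) = 108.56 mm.
A_s = 0.85 f'_c a b / f_y = 0.85 × 37.7 × 108.56 × 525 / 500 = 3652.7 mm².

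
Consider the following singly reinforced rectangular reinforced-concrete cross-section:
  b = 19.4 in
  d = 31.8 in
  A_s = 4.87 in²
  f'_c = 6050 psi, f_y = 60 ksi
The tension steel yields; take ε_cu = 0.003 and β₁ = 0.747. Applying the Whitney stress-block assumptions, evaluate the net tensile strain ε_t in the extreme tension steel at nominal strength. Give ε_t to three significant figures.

ε_t ≈ 0.0213

a = A_s f_y/(0.85 f'_c b) = 2.929 in.
β₁ = 0.747, so c = a/β₁ = 2.929/0.747 = 3.921 in.
From the linear strain diagram with ε_cu = 0.003: ε_t = 0.003 (d − c)/c = 0.003 × (31.8 − 3.921)/3.921 = 0.0213.
Since ε_t ≥ 0.005, the section is tension-controlled.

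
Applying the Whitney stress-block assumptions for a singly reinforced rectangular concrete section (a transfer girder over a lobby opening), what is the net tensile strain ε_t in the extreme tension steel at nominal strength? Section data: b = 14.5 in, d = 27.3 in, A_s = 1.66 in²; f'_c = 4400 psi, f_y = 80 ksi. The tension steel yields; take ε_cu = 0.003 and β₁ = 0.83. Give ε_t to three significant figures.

a = A_s f_y/(0.85 f'_c b) = 2.449 in.
β₁ = 0.83, so c = a/β₁ = 2.449/0.83 = 2.951 in.
From the linear strain diagram with ε_cu = 0.003: ε_t = 0.003 (d − c)/c = 0.003 × (27.3 − 2.951)/2.951 = 0.0248.
Since ε_t ≥ 0.005, the section is tension-controlled.

ε_t ≈ 0.0248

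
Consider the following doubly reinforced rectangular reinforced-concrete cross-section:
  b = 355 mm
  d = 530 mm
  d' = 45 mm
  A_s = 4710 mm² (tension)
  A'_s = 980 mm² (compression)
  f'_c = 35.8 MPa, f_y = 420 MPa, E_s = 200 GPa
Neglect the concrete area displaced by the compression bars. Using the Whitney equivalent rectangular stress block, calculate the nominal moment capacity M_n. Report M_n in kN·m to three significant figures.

M_n ≈ 916 kN·m

Assume both tension and compression steel yield.
Net tension couple steel: A_s − A'_s = 3730 mm².
a = (A_s − A'_s) f_y / (0.85 f'_c b) = 1566600/(0.85 × 35.8 × 355) = 145.02 mm.
c = a/β₁ = 145.02/0.794 = 182.64 mm; ε'_s = 0.003(c − d')/c = 0.0023 ≥ f_y/E_s = 0.0021, so compression steel does yield.
M_n = (A_s − A'_s) f_y (d − a/2) + A'_s f_y (d − d') = [1566600 × (530 − 72.51) + 411600 × (530 − 45)] × 10⁻⁶ = 716.70 + 199.63 = 916.33 kN·m.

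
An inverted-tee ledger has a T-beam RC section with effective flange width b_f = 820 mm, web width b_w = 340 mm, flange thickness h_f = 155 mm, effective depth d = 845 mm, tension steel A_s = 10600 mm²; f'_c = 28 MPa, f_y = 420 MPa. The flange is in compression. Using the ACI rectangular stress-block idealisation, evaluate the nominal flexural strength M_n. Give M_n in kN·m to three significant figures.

Tension: T = A_s f_y = 10600 × 420 = 4452000 N.
Try a within the flange: a = T/(0.85 f'_c b_f) = 4452000/(0.85 × 28 × 820) = 228.12 mm.
a = 228.12 > h_f = 155 mm: the block extends into the web. Split into flange-overhang and web parts.
C_f = 0.85 f'_c (b_f − b_w) h_f = 0.85 × 28 × (820 − 340) × 155 = 1770720 N.
Remaining web compression depth: a_w = (T − C_f)/(0.85 f'_c b_w) = (4452000 − 1770720)/(0.85 × 28 × 340) = 331.35 mm.
M_n = C_f(d − h_f/2) + (T − C_f)(d − a_w/2) = 1770720 × (845 − 77.5) + 2681280 × (845 − 165.675) = 1359.03 + 1821.46 = 3180.49 × 10⁶ N·mm.
M_n = 3180.49 kN·m.

M_n ≈ 3180 kN·m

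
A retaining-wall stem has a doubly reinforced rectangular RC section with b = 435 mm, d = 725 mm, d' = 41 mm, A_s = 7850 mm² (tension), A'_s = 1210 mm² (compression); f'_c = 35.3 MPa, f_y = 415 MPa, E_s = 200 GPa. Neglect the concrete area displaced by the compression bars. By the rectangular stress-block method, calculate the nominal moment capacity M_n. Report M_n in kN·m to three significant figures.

M_n ≈ 2050 kN·m

Assume both tension and compression steel yield.
Net tension couple steel: A_s − A'_s = 6640 mm².
a = (A_s − A'_s) f_y / (0.85 f'_c b) = 2755600/(0.85 × 35.3 × 435) = 211.12 mm.
c = a/β₁ = 211.12/0.798 = 264.56 mm; ε'_s = 0.003(c − d')/c = 0.0025 ≥ f_y/E_s = 0.0021, so compression steel does yield.
M_n = (A_s − A'_s) f_y (d − a/2) + A'_s f_y (d − d') = [2755600 × (725 − 105.56) + 502150 × (725 − 41)] × 10⁻⁶ = 1706.93 + 343.47 = 2050.40 kN·m.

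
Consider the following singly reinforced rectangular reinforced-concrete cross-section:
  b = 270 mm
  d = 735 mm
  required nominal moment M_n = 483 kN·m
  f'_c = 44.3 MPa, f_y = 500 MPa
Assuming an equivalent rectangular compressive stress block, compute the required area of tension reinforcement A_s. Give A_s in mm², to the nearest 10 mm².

A_s ≈ 1380 mm²

With M_n = 0.85 f'_c a b (d − a/2), solve the quadratic for a:
a = d − √(d² − 2M_n/(0.85 f'_c b)) = 735 − √(735² − 2 × 483×10⁶/(0.85 × 44.3 × 270)) = 67.76 mm.
A_s = 0.85 f'_c a b / f_y = 0.85 × 44.3 × 67.76 × 270 / 500 = 1377.8 mm².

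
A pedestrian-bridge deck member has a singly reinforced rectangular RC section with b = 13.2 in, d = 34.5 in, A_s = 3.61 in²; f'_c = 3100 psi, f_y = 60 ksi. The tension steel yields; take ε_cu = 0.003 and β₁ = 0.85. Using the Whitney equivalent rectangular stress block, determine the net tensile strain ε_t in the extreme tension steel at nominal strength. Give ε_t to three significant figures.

ε_t ≈ 0.0111

a = A_s f_y/(0.85 f'_c b) = 6.227 in.
β₁ = 0.85, so c = a/β₁ = 6.227/0.85 = 7.326 in.
From the linear strain diagram with ε_cu = 0.003: ε_t = 0.003 (d − c)/c = 0.003 × (34.5 − 7.326)/7.326 = 0.0111.
Since ε_t ≥ 0.005, the section is tension-controlled.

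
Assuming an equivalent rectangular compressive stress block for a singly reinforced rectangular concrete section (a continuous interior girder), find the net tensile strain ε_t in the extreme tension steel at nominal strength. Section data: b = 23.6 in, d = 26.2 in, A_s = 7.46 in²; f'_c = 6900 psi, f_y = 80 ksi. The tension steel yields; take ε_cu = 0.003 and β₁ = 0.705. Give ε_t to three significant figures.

ε_t ≈ 0.00985

a = A_s f_y/(0.85 f'_c b) = 4.312 in.
β₁ = 0.705, so c = a/β₁ = 4.312/0.705 = 6.116 in.
From the linear strain diagram with ε_cu = 0.003: ε_t = 0.003 (d − c)/c = 0.003 × (26.2 − 6.116)/6.116 = 0.00985.
Since ε_t ≥ 0.005, the section is tension-controlled.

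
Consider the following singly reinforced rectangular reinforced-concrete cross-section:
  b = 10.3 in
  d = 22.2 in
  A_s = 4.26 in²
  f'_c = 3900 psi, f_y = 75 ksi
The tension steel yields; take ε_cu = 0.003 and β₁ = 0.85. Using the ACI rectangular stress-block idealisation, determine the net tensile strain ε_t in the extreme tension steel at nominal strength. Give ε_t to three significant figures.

a = A_s f_y/(0.85 f'_c b) = 9.357 in.
β₁ = 0.85, so c = a/β₁ = 9.357/0.85 = 11.008 in.
From the linear strain diagram with ε_cu = 0.003: ε_t = 0.003 (d − c)/c = 0.003 × (22.2 − 11.008)/11.008 = 0.00305.
ε_t < 0.004 — the section is over-reinforced for flexure under ACI limits.

ε_t ≈ 0.00305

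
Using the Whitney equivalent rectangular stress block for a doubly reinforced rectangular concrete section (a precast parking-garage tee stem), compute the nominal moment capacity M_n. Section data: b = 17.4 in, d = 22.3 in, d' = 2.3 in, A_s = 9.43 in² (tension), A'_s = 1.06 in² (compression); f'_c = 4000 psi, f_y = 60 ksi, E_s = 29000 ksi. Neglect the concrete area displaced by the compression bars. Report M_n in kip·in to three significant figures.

M_n ≈ 10300 kip·in

Assume both steels yield.
a = (A_s − A'_s) f_y/(0.85 f'_c b) = (9.43 − 1.06) × 60/(0.85 × 4 × 17.4) = 8.489 in.
c = a/β₁ = 8.489/0.85 = 9.987 in; ε'_s = 0.003(c − d')/c = 0.0023 ≥ ε_y = 0.0021, so the compression steel yields.
M_n = (A_s − A'_s) f_y (d − a/2) + A'_s f_y (d − d') = 502.2 × (22.3 − 4.2445) + 63.6 × (22.3 − 2.3) = 9067.5 + 1272.0 = 10339.5 kip·in.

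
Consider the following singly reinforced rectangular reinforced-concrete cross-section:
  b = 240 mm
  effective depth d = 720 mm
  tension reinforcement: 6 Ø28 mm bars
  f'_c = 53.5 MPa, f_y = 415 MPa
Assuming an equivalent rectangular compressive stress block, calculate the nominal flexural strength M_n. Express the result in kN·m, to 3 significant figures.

M_n ≈ 997 kN·m

A_s = 6 × 616 = 3696 mm².
T = A_s f_y = 3696 × 415 = 1533840 N = 1533.84 kN.
From C = T: a = T/(0.85 f'_c b) = 1533840/(0.85 × 53.5 × 240) = 140.54 mm.
M_n = T(d − a/2) = 1533.84 kN × (720 − 70.27) mm = 996.58 kN·m.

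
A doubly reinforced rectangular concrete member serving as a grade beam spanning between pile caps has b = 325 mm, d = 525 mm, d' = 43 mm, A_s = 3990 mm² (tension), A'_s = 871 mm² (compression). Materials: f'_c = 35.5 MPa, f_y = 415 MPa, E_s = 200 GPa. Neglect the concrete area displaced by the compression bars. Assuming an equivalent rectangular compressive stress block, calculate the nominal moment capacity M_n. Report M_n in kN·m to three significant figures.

M_n ≈ 768 kN·m

Assume both tension and compression steel yield.
Net tension couple steel: A_s − A'_s = 3119 mm².
a = (A_s − A'_s) f_y / (0.85 f'_c b) = 1294385/(0.85 × 35.5 × 325) = 131.99 mm.
c = a/β₁ = 131.99/0.796 = 165.82 mm; ε'_s = 0.003(c − d')/c = 0.0022 ≥ f_y/E_s = 0.0021, so compression steel does yield.
M_n = (A_s − A'_s) f_y (d − a/2) + A'_s f_y (d − d') = [1294385 × (525 − 65.995) + 361465 × (525 − 43)] × 10⁻⁶ = 594.13 + 174.23 = 768.36 kN·m.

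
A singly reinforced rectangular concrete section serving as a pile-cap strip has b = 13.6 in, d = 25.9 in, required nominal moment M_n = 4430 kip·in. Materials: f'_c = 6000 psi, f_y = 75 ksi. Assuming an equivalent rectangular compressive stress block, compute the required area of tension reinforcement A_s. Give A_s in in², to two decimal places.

A_s ≈ 2.40 in²

From M_n = 0.85 f'_c a b (d − a/2):
a = d − √(d² − 2M_n/(0.85 f'_c b)) = 25.9 − √(25.9² − 2 × 4430/(0.85 × 6 × 13.6)) = 2.596 in.
A_s = 0.85 f'_c a b / f_y = 0.85 × 6 × 2.596 × 13.6 / 75 = 2.401 in².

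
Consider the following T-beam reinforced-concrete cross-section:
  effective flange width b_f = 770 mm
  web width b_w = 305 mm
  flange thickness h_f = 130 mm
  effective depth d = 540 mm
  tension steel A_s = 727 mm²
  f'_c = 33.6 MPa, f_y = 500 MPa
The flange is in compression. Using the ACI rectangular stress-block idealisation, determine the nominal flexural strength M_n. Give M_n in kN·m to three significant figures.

M_n ≈ 193 kN·m

Tension: T = A_s f_y = 727 × 500 = 363500 N.
Try a within the flange: a = T/(0.85 f'_c b_f) = 363500/(0.85 × 33.6 × 770) = 16.53 mm.
Since a = 16.53 ≤ h_f = 130 mm, the stress block lies entirely in the flange; analyse as a rectangular beam of width b_f.
M_n = T(d − a/2) = 363500 × (540 − 8.265) = 193.29 × 10⁶ N·mm.
M_n = 193.29 kN·m.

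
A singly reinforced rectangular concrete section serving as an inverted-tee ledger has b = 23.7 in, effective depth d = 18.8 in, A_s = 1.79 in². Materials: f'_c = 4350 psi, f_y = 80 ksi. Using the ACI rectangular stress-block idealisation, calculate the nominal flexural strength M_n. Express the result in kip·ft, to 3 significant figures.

T = A_s f_y = 1.79 × 80 = 143.2 kips.
a = T/(0.85 f'_c b) = 143.2/(0.85 × 4.35 × 23.7) = 1.634 in.
M_n = T(d − a/2) = 143.2 × (18.8 − 0.817) = 2575.2 kip·in = 2575.2/12 = 214.60 kip·ft.

M_n ≈ 215 kip·ft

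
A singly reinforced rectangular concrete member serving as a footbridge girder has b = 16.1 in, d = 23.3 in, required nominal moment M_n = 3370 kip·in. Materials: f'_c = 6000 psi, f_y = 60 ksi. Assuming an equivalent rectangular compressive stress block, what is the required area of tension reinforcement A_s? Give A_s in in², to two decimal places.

A_s ≈ 2.51 in²

From M_n = 0.85 f'_c a b (d − a/2):
a = d − √(d² − 2M_n/(0.85 f'_c b)) = 23.3 − √(23.3² − 2 × 3370/(0.85 × 6 × 16.1)) = 1.834 in.
A_s = 0.85 f'_c a b / f_y = 0.85 × 6 × 1.834 × 16.1 / 60 = 2.510 in².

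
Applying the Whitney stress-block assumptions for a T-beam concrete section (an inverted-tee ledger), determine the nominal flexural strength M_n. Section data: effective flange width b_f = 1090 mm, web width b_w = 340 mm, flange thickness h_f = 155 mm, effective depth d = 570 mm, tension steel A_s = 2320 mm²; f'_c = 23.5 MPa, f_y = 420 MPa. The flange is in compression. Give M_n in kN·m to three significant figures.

M_n ≈ 534 kN·m

Tension: T = A_s f_y = 2320 × 420 = 974400 N.
Try a within the flange: a = T/(0.85 f'_c b_f) = 974400/(0.85 × 23.5 × 1090) = 44.75 mm.
Since a = 44.75 ≤ h_f = 155 mm, the stress block lies entirely in the flange; analyse as a rectangular beam of width b_f.
M_n = T(d − a/2) = 974400 × (570 − 22.375) = 533.61 × 10⁶ N·mm.
M_n = 533.61 kN·m.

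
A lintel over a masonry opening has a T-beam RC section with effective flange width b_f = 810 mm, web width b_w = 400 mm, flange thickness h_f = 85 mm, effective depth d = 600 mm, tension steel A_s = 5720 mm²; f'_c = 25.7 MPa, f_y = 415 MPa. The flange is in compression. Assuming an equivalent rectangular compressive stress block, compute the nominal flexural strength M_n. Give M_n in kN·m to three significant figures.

M_n ≈ 1240 kN·m

Tension: T = A_s f_y = 5720 × 415 = 2373800 N.
Try a within the flange: a = T/(0.85 f'_c b_f) = 2373800/(0.85 × 25.7 × 810) = 134.16 mm.
a = 134.16 > h_f = 85 mm: the block extends into the web. Split into flange-overhang and web parts.
C_f = 0.85 f'_c (b_f − b_w) h_f = 0.85 × 25.7 × (810 − 400) × 85 = 761298 N.
Remaining web compression depth: a_w = (T − C_f)/(0.85 f'_c b_w) = (2373800 − 761298)/(0.85 × 25.7 × 400) = 184.54 mm.
M_n = C_f(d − h_f/2) + (T − C_f)(d − a_w/2) = 761298 × (600 − 42.5) + 1612502 × (600 − 92.27) = 424.42 + 818.72 = 1243.14 × 10⁶ N·mm.
M_n = 1243.14 kN·m.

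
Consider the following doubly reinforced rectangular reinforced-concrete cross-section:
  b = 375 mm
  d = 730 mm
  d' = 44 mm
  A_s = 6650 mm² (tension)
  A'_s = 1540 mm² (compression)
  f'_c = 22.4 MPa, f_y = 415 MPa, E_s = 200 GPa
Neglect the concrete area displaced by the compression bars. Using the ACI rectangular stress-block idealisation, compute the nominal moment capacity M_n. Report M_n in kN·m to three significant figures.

M_n ≈ 1670 kN·m

Assume both tension and compression steel yield.
Net tension couple steel: A_s − A'_s = 5110 mm².
a = (A_s − A'_s) f_y / (0.85 f'_c b) = 2120650/(0.85 × 22.4 × 375) = 297.01 mm.
c = a/β₁ = 297.01/0.85 = 349.42 mm; ε'_s = 0.003(c − d')/c = 0.0026 ≥ f_y/E_s = 0.0021, so compression steel does yield.
M_n = (A_s − A'_s) f_y (d − a/2) + A'_s f_y (d − d') = [2120650 × (730 − 148.505) + 639100 × (730 − 44)] × 10⁻⁶ = 1233.15 + 438.42 = 1671.57 kN·m.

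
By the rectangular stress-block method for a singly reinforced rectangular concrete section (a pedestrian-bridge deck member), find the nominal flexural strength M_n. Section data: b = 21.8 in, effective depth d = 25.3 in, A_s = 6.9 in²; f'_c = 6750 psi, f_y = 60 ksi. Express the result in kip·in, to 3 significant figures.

M_n ≈ 9790 kip·in

T = A_s f_y = 6.9 × 60 = 414 kips.
a = T/(0.85 f'_c b) = 414/(0.85 × 6.75 × 21.8) = 3.310 in.
M_n = T(d − a/2) = 414 × (25.3 − 1.655) = 9789.0 kip·in.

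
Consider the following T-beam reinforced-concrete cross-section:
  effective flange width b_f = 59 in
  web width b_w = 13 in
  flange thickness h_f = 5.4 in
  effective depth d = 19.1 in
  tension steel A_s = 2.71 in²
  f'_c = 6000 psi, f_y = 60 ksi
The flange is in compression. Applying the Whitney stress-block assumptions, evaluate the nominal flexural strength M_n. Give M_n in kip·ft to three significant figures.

M_n ≈ 255 kip·ft

Tension: T = A_s f_y = 2.71 × 60 = 162.6 kips.
Try a within the flange: a = T/(0.85 f'_c b_f) = 162.6/(0.85 × 6 × 59) = 0.540 in.
Since a = 0.540 ≤ h_f = 5.4 in, the stress block lies entirely in the flange; analyse as a rectangular beam of width b_f.
M_n = T(d − a/2) = 162.6 × (19.1 − 0.27) = 3061.8 kip·in.
M_n = 3061.8/12 = 255.15 kip·ft.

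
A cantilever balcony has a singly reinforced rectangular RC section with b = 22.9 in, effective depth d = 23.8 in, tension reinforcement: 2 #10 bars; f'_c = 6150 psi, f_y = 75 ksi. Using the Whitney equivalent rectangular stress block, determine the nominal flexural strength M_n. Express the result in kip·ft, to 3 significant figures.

A_s = 2 × 1.27 = 2.54 in².
T = A_s f_y = 2.54 × 75 = 190.5 kips.
a = T/(0.85 f'_c b) = 190.5/(0.85 × 6.15 × 22.9) = 1.591 in.
M_n = T(d − a/2) = 190.5 × (23.8 − 0.7955) = 4382.4 kip·in = 4382.4/12 = 365.20 kip·ft.

M_n ≈ 365 kip·ft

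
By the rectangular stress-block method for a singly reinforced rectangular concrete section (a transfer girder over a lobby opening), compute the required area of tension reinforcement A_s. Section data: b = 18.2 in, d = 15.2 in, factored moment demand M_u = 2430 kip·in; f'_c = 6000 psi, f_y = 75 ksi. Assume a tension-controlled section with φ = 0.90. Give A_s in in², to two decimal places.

A_s ≈ 2.54 in²

M_n = M_u/φ = 2430/0.90 = 2700 kip·in.
From M_n = 0.85 f'_c a b (d − a/2):
a = d − √(d² − 2M_n/(0.85 f'_c b)) = 15.2 − √(15.2² − 2 × 2700/(0.85 × 6 × 18.2)) = 2.052 in.
A_s = 0.85 f'_c a b / f_y = 0.85 × 6 × 2.052 × 18.2 / 75 = 2.540 in².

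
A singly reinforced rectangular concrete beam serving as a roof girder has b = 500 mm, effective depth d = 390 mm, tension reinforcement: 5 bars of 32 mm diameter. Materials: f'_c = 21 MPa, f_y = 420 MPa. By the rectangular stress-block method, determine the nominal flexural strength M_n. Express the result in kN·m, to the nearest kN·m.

M_n ≈ 499 kN·m

A_s = 5 × 804 = 4020 mm².
T = A_s f_y = 4020 × 420 = 1688400 N = 1688.4 kN.
From C = T: a = T/(0.85 f'_c b) = 1688400/(0.85 × 21 × 500) = 189.18 mm.
M_n = T(d − a/2) = 1688.4 kN × (390 − 94.59) mm = 498.77 kN·m.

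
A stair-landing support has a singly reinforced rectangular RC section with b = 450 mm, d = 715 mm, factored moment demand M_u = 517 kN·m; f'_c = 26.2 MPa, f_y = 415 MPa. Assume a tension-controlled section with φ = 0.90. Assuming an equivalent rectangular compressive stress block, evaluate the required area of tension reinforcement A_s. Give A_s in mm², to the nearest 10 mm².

A_s ≈ 2060 mm²

M_n = M_u/φ = 517/0.90 = 574.444 kN·m.
With M_n = 0.85 f'_c a b (d − a/2), solve the quadratic for a:
a = d − √(d² − 2M_n/(0.85 f'_c b)) = 715 − √(715² − 2 × 574.444×10⁶/(0.85 × 26.2 × 450)) = 85.25 mm.
A_s = 0.85 f'_c a b / f_y = 0.85 × 26.2 × 85.25 × 450 / 415 = 2058.6 mm².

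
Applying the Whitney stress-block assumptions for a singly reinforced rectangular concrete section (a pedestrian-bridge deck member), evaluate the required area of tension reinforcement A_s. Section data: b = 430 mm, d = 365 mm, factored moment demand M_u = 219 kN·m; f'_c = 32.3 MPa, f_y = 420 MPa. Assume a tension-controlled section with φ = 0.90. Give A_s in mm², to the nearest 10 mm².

M_n = M_u/φ = 219/0.90 = 243.333 kN·m.
With M_n = 0.85 f'_c a b (d − a/2), solve the quadratic for a:
a = d − √(d² − 2M_n/(0.85 f'_c b)) = 365 − √(365² − 2 × 243.333×10⁶/(0.85 × 32.3 × 430)) = 61.68 mm.
A_s = 0.85 f'_c a b / f_y = 0.85 × 32.3 × 61.68 × 430 / 420 = 1733.7 mm².

A_s ≈ 1730 mm²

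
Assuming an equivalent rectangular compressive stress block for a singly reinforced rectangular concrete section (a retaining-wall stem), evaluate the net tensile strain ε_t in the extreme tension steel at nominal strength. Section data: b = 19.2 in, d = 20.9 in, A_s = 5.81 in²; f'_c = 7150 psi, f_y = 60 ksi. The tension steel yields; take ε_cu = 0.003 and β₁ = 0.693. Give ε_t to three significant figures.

ε_t ≈ 0.0115

a = A_s f_y/(0.85 f'_c b) = 2.987 in.
β₁ = 0.693, so c = a/β₁ = 2.987/0.693 = 4.310 in.
From the linear strain diagram with ε_cu = 0.003: ε_t = 0.003 (d − c)/c = 0.003 × (20.9 − 4.310)/4.310 = 0.0115.
Since ε_t ≥ 0.005, the section is tension-controlled.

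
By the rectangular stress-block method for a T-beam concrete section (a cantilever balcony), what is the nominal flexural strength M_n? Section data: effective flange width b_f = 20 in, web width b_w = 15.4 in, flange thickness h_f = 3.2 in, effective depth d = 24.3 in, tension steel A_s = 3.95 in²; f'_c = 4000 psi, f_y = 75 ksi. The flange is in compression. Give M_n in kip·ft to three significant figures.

Tension: T = A_s f_y = 3.95 × 75 = 296.25 kips.
Try a within the flange: a = T/(0.85 f'_c b_f) = 296.25/(0.85 × 4 × 20) = 4.357 in.
a = 4.357 > h_f = 3.2 in: the block extends into the web. Split into flange-overhang and web parts.
C_f = 0.85 f'_c (b_f − b_w) h_f = 0.85 × 4 × (20 − 15.4) × 3.2 = 50.0 kips.
Remaining web compression depth: a_w = (T − C_f)/(0.85 f'_c b_w) = (296.25 − 50.0)/(0.85 × 4 × 15.4) = 4.703 in.
M_n = C_f(d − h_f/2) + (T − C_f)(d − a_w/2) = 50.0 × (24.3 − 1.6) + 246.25 × (24.3 − 2.3515) = 1135.0 + 5404.8 = 6539.8 kip·in.
M_n = 6539.8/12 = 544.98 kip·ft.

M_n ≈ 545 kip·ft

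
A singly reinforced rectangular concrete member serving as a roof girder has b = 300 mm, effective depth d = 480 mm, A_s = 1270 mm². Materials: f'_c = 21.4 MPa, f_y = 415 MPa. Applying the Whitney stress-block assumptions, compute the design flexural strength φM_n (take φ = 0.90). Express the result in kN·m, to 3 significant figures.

T = A_s f_y = 1270 × 415 = 527050 N = 527.05 kN.
From C = T: a = T/(0.85 f'_c b) = 527050/(0.85 × 21.4 × 300) = 96.58 mm.
M_n = T(d − a/2) = 527.05 kN × (480 − 48.29) mm = 227.53 kN·m.
φM_n = 0.90 × 227.53 = 204.78 kN·m.

φM_n ≈ 205 kN·m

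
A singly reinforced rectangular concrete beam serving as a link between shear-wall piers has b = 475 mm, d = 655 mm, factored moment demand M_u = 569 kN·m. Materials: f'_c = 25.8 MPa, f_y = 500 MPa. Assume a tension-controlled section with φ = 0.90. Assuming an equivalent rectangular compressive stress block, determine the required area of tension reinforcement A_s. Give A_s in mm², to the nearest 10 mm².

A_s ≈ 2090 mm²

M_n = M_u/φ = 569/0.90 = 632.222 kN·m.
With M_n = 0.85 f'_c a b (d − a/2), solve the quadratic for a:
a = d − √(d² − 2M_n/(0.85 f'_c b)) = 655 − √(655² − 2 × 632.222×10⁶/(0.85 × 25.8 × 475)) = 100.35 mm.
A_s = 0.85 f'_c a b / f_y = 0.85 × 25.8 × 100.35 × 475 / 500 = 2090.6 mm².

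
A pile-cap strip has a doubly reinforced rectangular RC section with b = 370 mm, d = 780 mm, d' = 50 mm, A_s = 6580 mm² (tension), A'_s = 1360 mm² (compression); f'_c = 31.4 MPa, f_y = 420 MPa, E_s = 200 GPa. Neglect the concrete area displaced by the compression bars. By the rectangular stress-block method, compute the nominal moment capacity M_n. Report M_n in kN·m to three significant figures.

Assume both tension and compression steel yield.
Net tension couple steel: A_s − A'_s = 5220 mm².
a = (A_s − A'_s) f_y / (0.85 f'_c b) = 2192400/(0.85 × 31.4 × 370) = 222.01 mm.
c = a/β₁ = 222.01/0.826 = 268.78 mm; ε'_s = 0.003(c − d')/c = 0.0024 ≥ f_y/E_s = 0.0021, so compression steel does yield.
M_n = (A_s − A'_s) f_y (d − a/2) + A'_s f_y (d − d') = [2192400 × (780 − 111.005) + 571200 × (780 − 50)] × 10⁻⁶ = 1466.70 + 416.98 = 1883.68 kN·m.

M_n ≈ 1880 kN·m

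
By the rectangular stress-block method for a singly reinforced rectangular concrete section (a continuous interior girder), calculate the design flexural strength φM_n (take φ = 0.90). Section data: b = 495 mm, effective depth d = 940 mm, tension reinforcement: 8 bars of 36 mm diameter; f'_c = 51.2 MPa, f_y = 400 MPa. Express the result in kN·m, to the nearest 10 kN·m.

φM_n ≈ 2530 kN·m

A_s = 8 × 1018 = 8144 mm².
T = A_s f_y = 8144 × 400 = 3257600 N = 3257.6 kN.
From C = T: a = T/(0.85 f'_c b) = 3257600/(0.85 × 51.2 × 495) = 151.22 mm.
M_n = T(d − a/2) = 3257.6 kN × (940 − 75.61) mm = 2815.84 kN·m.
φM_n = 0.90 × 2815.84 = 2534.26 kN·m.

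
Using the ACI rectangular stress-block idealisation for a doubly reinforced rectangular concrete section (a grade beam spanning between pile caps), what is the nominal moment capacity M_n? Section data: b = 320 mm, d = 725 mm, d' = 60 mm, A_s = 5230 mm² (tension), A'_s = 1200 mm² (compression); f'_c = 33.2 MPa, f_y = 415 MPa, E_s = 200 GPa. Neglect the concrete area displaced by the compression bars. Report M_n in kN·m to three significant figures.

M_n ≈ 1390 kN·m

Assume both tension and compression steel yield.
Net tension couple steel: A_s − A'_s = 4030 mm².
a = (A_s − A'_s) f_y / (0.85 f'_c b) = 1672450/(0.85 × 33.2 × 320) = 185.20 mm.
c = a/β₁ = 185.20/0.813 = 227.80 mm; ε'_s = 0.003(c − d')/c = 0.0022 ≥ f_y/E_s = 0.0021, so compression steel does yield.
M_n = (A_s − A'_s) f_y (d − a/2) + A'_s f_y (d − d') = [1672450 × (725 − 92.6) + 498000 × (725 − 60)] × 10⁻⁶ = 1057.66 + 331.17 = 1388.83 kN·m.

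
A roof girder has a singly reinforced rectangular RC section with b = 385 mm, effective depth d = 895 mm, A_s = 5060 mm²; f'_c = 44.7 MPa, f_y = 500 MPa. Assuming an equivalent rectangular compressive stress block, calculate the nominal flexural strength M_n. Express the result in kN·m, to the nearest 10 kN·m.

M_n ≈ 2050 kN·m

T = A_s f_y = 5060 × 500 = 2530000 N = 2530 kN.
From C = T: a = T/(0.85 f'_c b) = 2530000/(0.85 × 44.7 × 385) = 172.96 mm.
M_n = T(d − a/2) = 2530 kN × (895 − 86.48) mm = 2045.56 kN·m.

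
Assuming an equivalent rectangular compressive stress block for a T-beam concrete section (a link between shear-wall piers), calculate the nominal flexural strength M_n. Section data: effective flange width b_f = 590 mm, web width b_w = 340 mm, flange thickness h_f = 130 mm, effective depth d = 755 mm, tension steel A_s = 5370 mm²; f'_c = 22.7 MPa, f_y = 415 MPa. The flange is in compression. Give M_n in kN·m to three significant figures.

Tension: T = A_s f_y = 5370 × 415 = 2228550 N.
Try a within the flange: a = T/(0.85 f'_c b_f) = 2228550/(0.85 × 22.7 × 590) = 195.76 mm.
a = 195.76 > h_f = 130 mm: the block extends into the web. Split into flange-overhang and web parts.
C_f = 0.85 f'_c (b_f − b_w) h_f = 0.85 × 22.7 × (590 − 340) × 130 = 627088 N.
Remaining web compression depth: a_w = (T − C_f)/(0.85 f'_c b_w) = (2228550 − 627088)/(0.85 × 22.7 × 340) = 244.11 mm.
M_n = C_f(d − h_f/2) + (T − C_f)(d − a_w/2) = 627088 × (755 − 65) + 1601462 × (755 − 122.055) = 432.69 + 1013.64 = 1446.33 × 10⁶ N·mm.
M_n = 1446.33 kN·m.

M_n ≈ 1450 kN·m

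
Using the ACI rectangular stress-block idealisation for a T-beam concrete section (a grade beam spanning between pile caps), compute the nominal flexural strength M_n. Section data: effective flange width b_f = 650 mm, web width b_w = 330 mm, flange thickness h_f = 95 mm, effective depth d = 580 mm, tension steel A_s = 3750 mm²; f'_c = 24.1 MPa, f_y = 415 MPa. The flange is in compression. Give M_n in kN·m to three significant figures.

M_n ≈ 809 kN·m

Tension: T = A_s f_y = 3750 × 415 = 1556250 N.
Try a within the flange: a = T/(0.85 f'_c b_f) = 1556250/(0.85 × 24.1 × 650) = 116.88 mm.
a = 116.88 > h_f = 95 mm: the block extends into the web. Split into flange-overhang and web parts.
C_f = 0.85 f'_c (b_f − b_w) h_f = 0.85 × 24.1 × (650 − 330) × 95 = 622744 N.
Remaining web compression depth: a_w = (T − C_f)/(0.85 f'_c b_w) = (1556250 − 622744)/(0.85 × 24.1 × 330) = 138.09 mm.
M_n = C_f(d − h_f/2) + (T − C_f)(d − a_w/2) = 622744 × (580 − 47.5) + 933506 × (580 − 69.045) = 331.61 + 476.98 = 808.59 × 10⁶ N·mm.
M_n = 808.59 kN·m.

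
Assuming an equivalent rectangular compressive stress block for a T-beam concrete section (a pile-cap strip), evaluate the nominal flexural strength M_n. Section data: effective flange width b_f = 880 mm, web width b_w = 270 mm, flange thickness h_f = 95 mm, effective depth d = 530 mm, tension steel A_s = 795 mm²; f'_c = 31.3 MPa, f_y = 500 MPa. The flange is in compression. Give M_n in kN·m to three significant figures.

Tension: T = A_s f_y = 795 × 500 = 397500 N.
Try a within the flange: a = T/(0.85 f'_c b_f) = 397500/(0.85 × 31.3 × 880) = 16.98 mm.
Since a = 16.98 ≤ h_f = 95 mm, the stress block lies entirely in the flange; analyse as a rectangular beam of width b_f.
M_n = T(d − a/2) = 397500 × (530 − 8.49) = 207.30 × 10⁶ N·mm.
M_n = 207.30 kN·m.

M_n ≈ 207 kN·m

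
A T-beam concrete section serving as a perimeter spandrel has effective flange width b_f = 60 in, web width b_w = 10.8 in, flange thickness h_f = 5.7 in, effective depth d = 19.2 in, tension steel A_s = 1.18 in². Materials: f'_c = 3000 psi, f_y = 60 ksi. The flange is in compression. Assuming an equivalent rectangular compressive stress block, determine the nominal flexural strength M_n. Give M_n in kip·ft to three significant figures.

Tension: T = A_s f_y = 1.18 × 60 = 70.8 kips.
Try a within the flange: a = T/(0.85 f'_c b_f) = 70.8/(0.85 × 3 × 60) = 0.463 in.
Since a = 0.463 ≤ h_f = 5.7 in, the stress block lies entirely in the flange; analyse as a rectangular beam of width b_f.
M_n = T(d − a/2) = 70.8 × (19.2 − 0.2315) = 1343.0 kip·in.
M_n = 1343.0/12 = 111.92 kip·ft.

M_n ≈ 112 kip·ft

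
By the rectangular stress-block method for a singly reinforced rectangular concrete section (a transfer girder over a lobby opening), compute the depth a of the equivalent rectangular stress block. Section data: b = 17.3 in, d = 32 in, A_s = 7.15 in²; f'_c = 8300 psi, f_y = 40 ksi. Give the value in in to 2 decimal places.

a ≈ 2.34 in

T = A_s f_y = 7.15 × 40 = 286 kips.
a = T/(0.85 f'_c b) = 286/(0.85 × 8.3 × 17.3) = 2.34 in.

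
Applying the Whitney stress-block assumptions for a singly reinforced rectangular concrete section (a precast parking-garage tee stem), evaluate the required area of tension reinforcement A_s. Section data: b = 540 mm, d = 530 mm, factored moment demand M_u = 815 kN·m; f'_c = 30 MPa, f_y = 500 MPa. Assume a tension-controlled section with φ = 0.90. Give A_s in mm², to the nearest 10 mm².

A_s ≈ 3950 mm²

M_n = M_u/φ = 815/0.90 = 905.556 kN·m.
With M_n = 0.85 f'_c a b (d − a/2), solve the quadratic for a:
a = d − √(d² − 2M_n/(0.85 f'_c b)) = 530 − √(530² − 2 × 905.556×10⁶/(0.85 × 30 × 540)) = 143.51 mm.
A_s = 0.85 f'_c a b / f_y = 0.85 × 30 × 143.51 × 540 / 500 = 3952.3 mm².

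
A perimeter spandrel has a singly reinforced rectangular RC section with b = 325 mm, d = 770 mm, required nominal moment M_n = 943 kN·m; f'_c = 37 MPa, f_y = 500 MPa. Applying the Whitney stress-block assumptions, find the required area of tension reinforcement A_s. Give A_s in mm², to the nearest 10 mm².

A_s ≈ 2680 mm²

With M_n = 0.85 f'_c a b (d − a/2), solve the quadratic for a:
a = d − √(d² − 2M_n/(0.85 f'_c b)) = 770 − √(770² − 2 × 943×10⁶/(0.85 × 37 × 325)) = 130.95 mm.
A_s = 0.85 f'_c a b / f_y = 0.85 × 37 × 130.95 × 325 / 500 = 2676.9 mm².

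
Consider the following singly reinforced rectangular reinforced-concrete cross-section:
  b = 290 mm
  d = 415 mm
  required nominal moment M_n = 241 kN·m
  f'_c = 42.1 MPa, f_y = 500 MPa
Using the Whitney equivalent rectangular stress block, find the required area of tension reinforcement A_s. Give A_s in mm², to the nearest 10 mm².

With M_n = 0.85 f'_c a b (d − a/2), solve the quadratic for a:
a = d − √(d² − 2M_n/(0.85 f'_c b)) = 415 − √(415² − 2 × 241×10⁶/(0.85 × 42.1 × 290)) = 60.35 mm.
A_s = 0.85 f'_c a b / f_y = 0.85 × 42.1 × 60.35 × 290 / 500 = 1252.6 mm².

A_s ≈ 1250 mm²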